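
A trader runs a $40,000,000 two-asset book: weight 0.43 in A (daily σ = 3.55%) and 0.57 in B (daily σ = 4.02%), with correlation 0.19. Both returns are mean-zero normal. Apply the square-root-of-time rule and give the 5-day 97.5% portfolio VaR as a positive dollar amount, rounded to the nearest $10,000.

$5,230,000

σ_p = √(0.43²·3.55² + 0.57²·4.02² + 2·0.19·0.43·0.57·3.55·4.02) = 2.985%.
σ_{5d} = 2.985% × √5 = 6.675%.
z(97.5%) = 1.960.
VaR = 1.960 × 6.675% = 13.083%; on $40,000,000 that is $5,233,200.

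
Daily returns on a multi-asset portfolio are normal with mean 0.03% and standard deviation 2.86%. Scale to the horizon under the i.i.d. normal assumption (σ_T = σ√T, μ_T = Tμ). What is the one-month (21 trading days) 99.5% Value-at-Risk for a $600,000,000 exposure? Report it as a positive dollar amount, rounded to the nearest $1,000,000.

At 99.5%, z = 2.576.
σ_{21d} = 2.86% × √21 = 13.106%; μ_{21d} = 21 × 0.03% = 0.630%.
VaR = −(0.630%) + 2.576 × 13.106% = 33.131%.
On $600,000,000: 0.33131 × $600,000,000 = $198,786,000.

$199,000,000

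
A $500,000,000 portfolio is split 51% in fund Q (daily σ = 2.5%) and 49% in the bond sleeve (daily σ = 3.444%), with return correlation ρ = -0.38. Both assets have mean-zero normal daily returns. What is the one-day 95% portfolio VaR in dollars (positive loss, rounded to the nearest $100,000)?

σ_p² = 0.51²·2.5² + 0.49²·3.444² + 2·-0.38·0.51·0.49·2.5·3.444 = 2.8382 (%²).
σ_p = √2.8382 = 1.685%.
At 95%, z = 1.645.
VaR = 1.645 × 1.685% = 2.772%; on $500,000,000 that is $13,860,000.

$13,900,000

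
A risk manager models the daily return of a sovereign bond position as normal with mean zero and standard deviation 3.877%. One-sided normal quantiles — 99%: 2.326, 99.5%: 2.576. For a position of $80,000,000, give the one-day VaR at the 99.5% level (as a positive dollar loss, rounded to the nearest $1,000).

VaR = z·σ = 2.576 × 3.877% = 9.987%.
On $80,000,000: 0.09987 × $80,000,000 = $7,989,600.

$7,990,000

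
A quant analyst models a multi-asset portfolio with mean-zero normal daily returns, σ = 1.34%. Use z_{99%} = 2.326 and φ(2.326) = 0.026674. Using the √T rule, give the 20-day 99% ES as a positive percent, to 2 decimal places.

15.98%

σ_{20d} = 1.34% × √20 = 5.993%.
ES multiplier = φ(z)/(1−α) = 0.026674/0.01 = 2.667.
ES = 5.993% × 2.667 = 15.983%.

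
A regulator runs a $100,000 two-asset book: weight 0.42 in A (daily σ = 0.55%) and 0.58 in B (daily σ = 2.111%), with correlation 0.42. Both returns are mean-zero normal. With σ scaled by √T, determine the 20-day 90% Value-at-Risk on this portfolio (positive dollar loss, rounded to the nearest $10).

$7,670

σ_p = √(0.42²·0.55² + 0.58²·2.111² + 2·0.42·0.42·0.58·0.55·2.111) = 1.338%.
σ_{20d} = 1.338% × √20 = 5.984%.
z(90%) = 1.282.
VaR = 1.282 × 5.984% = 7.671%; on $100,000 that is $7,671.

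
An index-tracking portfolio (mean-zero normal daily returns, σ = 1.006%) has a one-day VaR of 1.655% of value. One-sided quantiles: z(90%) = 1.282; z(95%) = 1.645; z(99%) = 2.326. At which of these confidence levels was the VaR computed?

95%

Implied z = VaR/σ = 1.655 / 1.006 = 1.645.
This matches z(95%) = 1.645.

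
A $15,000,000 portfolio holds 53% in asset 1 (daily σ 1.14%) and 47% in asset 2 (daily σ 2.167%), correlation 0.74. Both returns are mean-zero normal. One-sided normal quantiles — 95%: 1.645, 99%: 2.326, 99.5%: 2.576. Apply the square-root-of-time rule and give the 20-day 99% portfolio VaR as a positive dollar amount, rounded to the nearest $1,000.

$2,373,000

σ_p = √(0.53²·1.14² + 0.47²·2.167² + 2·0.74·0.53·0.47·1.14·2.167) = 1.521%.
σ_{20d} = 1.521% × √20 = 6.802%.
VaR = 2.326 × 6.802% = 15.821%; on $15,000,000 that is $2,373,150.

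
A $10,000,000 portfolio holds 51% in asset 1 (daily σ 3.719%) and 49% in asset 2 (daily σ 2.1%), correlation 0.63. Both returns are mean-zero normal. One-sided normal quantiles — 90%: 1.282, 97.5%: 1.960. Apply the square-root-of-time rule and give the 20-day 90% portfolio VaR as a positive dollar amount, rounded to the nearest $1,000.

σ_p = √(0.51²·3.719² + 0.49²·2.1² + 2·0.63·0.51·0.49·3.719·2.1) = 2.667%.
σ_{20d} = 2.667% × √20 = 11.927%.
VaR = 1.282 × 11.927% = 15.290%; on $10,000,000 that is $1,529,000.

$1,529,000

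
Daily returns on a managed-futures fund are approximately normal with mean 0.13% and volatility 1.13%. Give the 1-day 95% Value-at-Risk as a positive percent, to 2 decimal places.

At 95% one-sided, z = 1.645.
VaR = −μ + z·σ = −(0.13%) + 1.645 × 1.13% = 1.729%.

1.73%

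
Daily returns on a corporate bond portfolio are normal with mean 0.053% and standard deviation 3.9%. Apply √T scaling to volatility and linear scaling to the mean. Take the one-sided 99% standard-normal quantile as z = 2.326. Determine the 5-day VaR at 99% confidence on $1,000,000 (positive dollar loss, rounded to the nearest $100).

σ_{5d} = 3.9% × √5 = 8.721%; μ_{5d} = 5 × 0.053% = 0.265%.
VaR = −(0.265%) + 2.326 × 8.721% = 20.020%.
On $1,000,000: 0.20020 × $1,000,000 = $200,200.

$200,200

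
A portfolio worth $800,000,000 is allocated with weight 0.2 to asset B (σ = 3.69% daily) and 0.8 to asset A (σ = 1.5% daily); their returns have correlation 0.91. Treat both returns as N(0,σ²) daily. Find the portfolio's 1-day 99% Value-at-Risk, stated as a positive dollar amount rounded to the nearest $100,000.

$35,300,000

σ_p² = 0.2²·3.69² + 0.8²·1.5² + 2·0.91·0.2·0.8·3.69·1.5 = 3.5964 (%²).
σ_p = √3.5964 = 1.896%.
At 99%, z = 2.326.
VaR = 2.326 × 1.896% = 4.410%; on $800,000,000 that is $35,280,000.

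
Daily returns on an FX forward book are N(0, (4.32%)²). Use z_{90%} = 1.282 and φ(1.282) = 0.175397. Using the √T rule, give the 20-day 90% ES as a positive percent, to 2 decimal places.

33.89%

σ_{20d} = 4.32% × √20 = 19.320%.
ES multiplier = φ(z)/(1−α) = 0.175397/0.1 = 1.754.
ES = 19.320% × 1.754 = 33.887%.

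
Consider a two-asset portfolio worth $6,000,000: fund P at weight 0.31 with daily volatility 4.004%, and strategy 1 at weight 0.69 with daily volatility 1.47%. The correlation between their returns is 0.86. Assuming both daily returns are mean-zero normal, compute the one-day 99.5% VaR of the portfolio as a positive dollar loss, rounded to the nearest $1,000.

$336,000

σ_p² = 0.31²·4.004² + 0.69²·1.47² + 2·0.86·0.31·0.69·4.004·1.47 = 4.7349 (%²).
σ_p = √4.7349 = 2.176%.
At 99.5%, z = 2.576.
VaR = 2.576 × 2.176% = 5.605%; on $6,000,000 that is $336,300.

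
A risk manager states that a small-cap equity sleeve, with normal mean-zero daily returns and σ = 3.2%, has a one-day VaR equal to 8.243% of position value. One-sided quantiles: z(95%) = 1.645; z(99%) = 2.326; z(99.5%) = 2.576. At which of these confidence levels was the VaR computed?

Implied z = VaR/σ = 8.243 / 3.2 = 2.576.
This matches z(99.5%) = 2.576.

99.5%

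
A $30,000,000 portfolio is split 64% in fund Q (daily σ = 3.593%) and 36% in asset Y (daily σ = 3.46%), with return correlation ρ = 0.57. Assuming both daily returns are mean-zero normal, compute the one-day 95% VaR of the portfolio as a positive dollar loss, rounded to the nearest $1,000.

$1,569,000

σ_p² = 0.64²·3.593² + 0.36²·3.46² + 2·0.57·0.64·0.36·3.593·3.46 = 10.1046 (%²).
σ_p = √10.1046 = 3.179%.
At 95%, z = 1.645.
VaR = 1.645 × 3.179% = 5.229%; on $30,000,000 that is $1,568,700.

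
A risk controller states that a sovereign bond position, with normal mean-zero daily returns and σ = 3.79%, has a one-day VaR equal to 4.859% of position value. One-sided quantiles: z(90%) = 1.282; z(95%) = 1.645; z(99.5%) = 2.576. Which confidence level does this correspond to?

Implied z = VaR/σ = 4.859 / 3.79 = 1.282.
This matches z(90%) = 1.282.

90%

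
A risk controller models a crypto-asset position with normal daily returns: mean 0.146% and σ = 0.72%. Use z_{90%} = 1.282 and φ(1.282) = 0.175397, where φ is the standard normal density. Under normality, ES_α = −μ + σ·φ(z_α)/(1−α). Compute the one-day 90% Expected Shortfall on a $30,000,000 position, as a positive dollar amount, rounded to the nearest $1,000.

Tail multiplier: φ(z)/(1−α) = 0.175397 / 0.1 = 1.754.
ES = −(0.146%) + 0.72% × 1.754 = 1.117%.
On $30,000,000: 0.01117 × $30,000,000 = $335,100.

$335,000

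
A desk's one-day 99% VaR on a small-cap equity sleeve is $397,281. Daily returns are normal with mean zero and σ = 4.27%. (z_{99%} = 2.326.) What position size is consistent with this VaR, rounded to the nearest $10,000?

VaR as a fraction of value: z·σ = 2.326 × 4.27% = 9.93202%.
Position = $397,281 / 0.0993202 = $4,000,002.

$4,000,000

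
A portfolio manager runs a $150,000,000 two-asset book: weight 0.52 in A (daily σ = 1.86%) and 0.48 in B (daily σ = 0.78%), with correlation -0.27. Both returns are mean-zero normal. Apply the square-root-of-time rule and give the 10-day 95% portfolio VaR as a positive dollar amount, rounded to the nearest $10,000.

$7,320,000

σ_p = √(0.52²·1.86² + 0.48²·0.78² + 2·-0.27·0.52·0.48·1.86·0.78) = 0.938%.
σ_{10d} = 0.938% × √10 = 2.966%.
z(95%) = 1.645.
VaR = 1.645 × 2.966% = 4.879%; on $150,000,000 that is $7,318,500.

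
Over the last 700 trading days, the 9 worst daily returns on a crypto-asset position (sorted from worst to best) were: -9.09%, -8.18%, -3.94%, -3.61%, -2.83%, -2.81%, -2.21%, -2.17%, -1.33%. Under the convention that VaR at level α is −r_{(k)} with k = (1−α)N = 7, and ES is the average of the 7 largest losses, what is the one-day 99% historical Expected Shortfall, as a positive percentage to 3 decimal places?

4.667%

The 7 worst returns sum to -32.67%.
ES = −(-32.67%) / 7 = 4.6671…% ≈ 4.667%.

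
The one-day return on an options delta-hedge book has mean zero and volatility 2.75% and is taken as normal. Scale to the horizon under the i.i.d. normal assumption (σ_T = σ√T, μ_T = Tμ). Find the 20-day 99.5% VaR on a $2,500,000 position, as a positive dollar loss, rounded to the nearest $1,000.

At 99.5%, z = 2.576.
σ_{20d} = 2.75% × √20 = 12.298%.
VaR = 2.576 × 12.298% = 31.680%.
On $2,500,000: 0.31680 × $2,500,000 = $792,000.

$792,000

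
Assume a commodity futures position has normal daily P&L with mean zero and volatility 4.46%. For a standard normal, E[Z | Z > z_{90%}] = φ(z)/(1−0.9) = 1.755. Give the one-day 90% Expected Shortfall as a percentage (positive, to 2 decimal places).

ES = 4.46% × 1.755 = 7.827%.

7.83%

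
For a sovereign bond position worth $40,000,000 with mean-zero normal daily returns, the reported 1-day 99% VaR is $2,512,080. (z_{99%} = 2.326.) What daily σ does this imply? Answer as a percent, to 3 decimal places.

2.700%

VaR as a fraction: $2,512,080 / $40,000,000 = 6.280%.
σ = VaR / z = 6.280% / 2.326 = 2.700%.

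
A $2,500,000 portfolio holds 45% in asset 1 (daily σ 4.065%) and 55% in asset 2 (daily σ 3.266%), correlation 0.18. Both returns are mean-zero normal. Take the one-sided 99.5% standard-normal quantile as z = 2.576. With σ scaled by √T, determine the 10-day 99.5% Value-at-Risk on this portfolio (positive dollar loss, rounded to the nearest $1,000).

$567,000

σ_p = √(0.45²·4.065² + 0.55²·3.266² + 2·0.18·0.45·0.55·4.065·3.266) = 2.785%.
σ_{10d} = 2.785% × √10 = 8.807%.
VaR = 2.576 × 8.807% = 22.687%; on $2,500,000 that is $567,175.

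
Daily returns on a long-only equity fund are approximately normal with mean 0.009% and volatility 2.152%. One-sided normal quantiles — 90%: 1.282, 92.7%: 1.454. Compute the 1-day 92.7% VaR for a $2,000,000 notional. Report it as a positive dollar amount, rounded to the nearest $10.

$62,400

VaR = −μ + z·σ = −(0.009%) + 1.454 × 2.152% = 3.120%.
On $2,000,000: 0.03120 × $2,000,000 = $62,400.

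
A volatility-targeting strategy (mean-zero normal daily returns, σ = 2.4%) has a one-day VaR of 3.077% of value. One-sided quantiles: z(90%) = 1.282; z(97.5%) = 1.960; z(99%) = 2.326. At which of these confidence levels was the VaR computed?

Implied z = VaR/σ = 3.077 / 2.4 = 1.282.
This matches z(90%) = 1.282.

90%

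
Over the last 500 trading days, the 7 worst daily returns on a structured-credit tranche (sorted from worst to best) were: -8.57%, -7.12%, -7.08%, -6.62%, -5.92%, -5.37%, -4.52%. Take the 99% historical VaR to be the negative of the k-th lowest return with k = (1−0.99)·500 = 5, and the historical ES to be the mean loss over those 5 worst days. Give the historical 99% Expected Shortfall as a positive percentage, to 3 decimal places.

The 5 worst returns sum to -35.31%.
ES = −(-35.31%) / 5 = 7.062%.

7.062%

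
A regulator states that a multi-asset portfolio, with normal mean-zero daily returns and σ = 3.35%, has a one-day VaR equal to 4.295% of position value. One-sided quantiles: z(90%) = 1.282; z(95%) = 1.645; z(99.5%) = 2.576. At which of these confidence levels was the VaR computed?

90%

Implied z = VaR/σ = 4.295 / 3.35 = 1.282.
This matches z(90%) = 1.282.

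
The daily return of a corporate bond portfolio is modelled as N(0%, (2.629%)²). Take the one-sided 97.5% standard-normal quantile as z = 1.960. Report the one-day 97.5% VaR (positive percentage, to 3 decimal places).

VaR = z·σ = 1.960 × 2.629% = 5.153%.

5.153%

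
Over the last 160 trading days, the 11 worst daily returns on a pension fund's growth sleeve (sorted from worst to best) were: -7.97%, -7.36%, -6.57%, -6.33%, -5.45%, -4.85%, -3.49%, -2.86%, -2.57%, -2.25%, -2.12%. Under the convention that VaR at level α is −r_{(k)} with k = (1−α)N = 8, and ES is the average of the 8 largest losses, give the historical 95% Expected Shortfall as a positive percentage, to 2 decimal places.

The 8 worst returns sum to -44.88%.
ES = −(-44.88%) / 8 = 5.61%.

5.61%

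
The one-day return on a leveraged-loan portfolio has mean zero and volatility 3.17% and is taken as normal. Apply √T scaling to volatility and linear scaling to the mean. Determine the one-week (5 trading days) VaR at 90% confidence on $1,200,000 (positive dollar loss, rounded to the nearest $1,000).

$109,000

At 90%, z = 1.282.
σ_{5d} = 3.17% × √5 = 7.088%.
VaR = 1.282 × 7.088% = 9.087%.
On $1,200,000: 0.09087 × $1,200,000 = $109,044.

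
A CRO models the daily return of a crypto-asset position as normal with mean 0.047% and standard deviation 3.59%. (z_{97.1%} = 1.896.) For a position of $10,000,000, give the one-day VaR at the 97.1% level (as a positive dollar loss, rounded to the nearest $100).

VaR = −μ + z·σ = −(0.047%) + 1.896 × 3.59% = 6.760%.
On $10,000,000: 0.06760 × $10,000,000 = $676,000.

$676,000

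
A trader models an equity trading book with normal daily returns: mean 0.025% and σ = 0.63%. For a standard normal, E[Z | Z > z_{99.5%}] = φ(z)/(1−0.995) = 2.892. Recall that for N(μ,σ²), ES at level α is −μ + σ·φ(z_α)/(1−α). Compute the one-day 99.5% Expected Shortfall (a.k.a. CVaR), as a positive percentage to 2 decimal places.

ES = −(0.025%) + 0.63% × 2.892 = 1.797%.

1.80%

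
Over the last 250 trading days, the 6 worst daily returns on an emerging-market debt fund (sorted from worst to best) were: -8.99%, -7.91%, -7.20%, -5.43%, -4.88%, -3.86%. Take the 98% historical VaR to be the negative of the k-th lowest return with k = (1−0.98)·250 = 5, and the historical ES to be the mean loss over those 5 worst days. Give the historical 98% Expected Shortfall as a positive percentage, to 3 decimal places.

The 5 worst returns sum to -34.41%.
ES = −(-34.41%) / 5 = 6.882%.

6.882%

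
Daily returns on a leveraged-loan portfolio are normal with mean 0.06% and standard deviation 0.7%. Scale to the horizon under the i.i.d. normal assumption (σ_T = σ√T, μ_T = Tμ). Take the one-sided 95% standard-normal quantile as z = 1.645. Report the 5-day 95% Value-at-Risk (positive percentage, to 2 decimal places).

σ_{5d} = 0.7% × √5 = 1.565%; μ_{5d} = 5 × 0.06% = 0.300%.
VaR = −(0.300%) + 1.645 × 1.565% = 2.274%.

2.27%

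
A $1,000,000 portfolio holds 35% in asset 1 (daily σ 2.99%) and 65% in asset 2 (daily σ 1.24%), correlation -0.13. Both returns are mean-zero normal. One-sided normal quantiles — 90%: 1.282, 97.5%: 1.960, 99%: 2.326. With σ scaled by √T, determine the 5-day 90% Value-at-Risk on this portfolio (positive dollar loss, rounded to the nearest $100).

σ_p = √(0.35²·2.99² + 0.65²·1.24² + 2·-0.13·0.35·0.65·2.99·1.24) = 1.235%.
σ_{5d} = 1.235% × √5 = 2.762%.
VaR = 1.282 × 2.762% = 3.541%; on $1,000,000 that is $35,410.

$35,400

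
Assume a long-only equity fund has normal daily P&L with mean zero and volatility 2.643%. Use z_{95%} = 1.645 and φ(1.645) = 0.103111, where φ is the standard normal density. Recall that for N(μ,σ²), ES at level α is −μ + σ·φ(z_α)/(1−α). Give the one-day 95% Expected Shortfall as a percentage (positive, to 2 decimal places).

Tail multiplier: φ(z)/(1−α) = 0.103111 / 0.05 = 2.062.
ES = 2.643% × 2.062 = 5.450%.

5.45%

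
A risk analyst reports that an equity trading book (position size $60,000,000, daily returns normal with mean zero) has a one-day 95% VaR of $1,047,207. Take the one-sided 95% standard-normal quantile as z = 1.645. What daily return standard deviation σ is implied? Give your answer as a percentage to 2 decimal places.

1.06%

VaR as a fraction: $1,047,207 / $60,000,000 = 1.745%.
σ = VaR / z = 1.745% / 1.645 = 1.061%.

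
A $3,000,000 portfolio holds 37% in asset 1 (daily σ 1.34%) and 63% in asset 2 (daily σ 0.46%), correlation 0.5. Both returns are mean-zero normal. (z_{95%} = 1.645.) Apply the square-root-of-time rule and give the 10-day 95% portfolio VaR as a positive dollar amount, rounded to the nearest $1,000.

σ_p = √(0.37²·1.34² + 0.63²·0.46² + 2·0.5·0.37·0.63·1.34·0.46) = 0.688%.
σ_{10d} = 0.688% × √10 = 2.176%.
VaR = 1.645 × 2.176% = 3.580%; on $3,000,000 that is $107,400.

$107,000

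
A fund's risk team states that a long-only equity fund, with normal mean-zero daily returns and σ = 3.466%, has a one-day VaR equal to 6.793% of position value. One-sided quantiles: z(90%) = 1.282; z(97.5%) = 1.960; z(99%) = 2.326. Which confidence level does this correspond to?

Implied z = VaR/σ = 6.793 / 3.466 = 1.960.
This matches z(97.5%) = 1.960.

97.5%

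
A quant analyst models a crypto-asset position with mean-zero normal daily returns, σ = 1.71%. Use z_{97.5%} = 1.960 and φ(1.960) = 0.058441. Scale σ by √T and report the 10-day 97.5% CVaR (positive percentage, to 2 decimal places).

σ_{10d} = 1.71% × √10 = 5.407%.
ES multiplier = φ(z)/(1−α) = 0.058441/0.025 = 2.338.
ES = 5.407% × 2.338 = 12.642%.

12.64%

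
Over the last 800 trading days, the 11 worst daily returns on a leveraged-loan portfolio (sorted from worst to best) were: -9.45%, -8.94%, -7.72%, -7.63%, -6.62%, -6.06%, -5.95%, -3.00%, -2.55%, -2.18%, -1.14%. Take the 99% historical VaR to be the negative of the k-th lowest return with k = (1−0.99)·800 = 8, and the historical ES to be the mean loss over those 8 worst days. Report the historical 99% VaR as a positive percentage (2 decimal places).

3.00%

k = 8; the 8th lowest return is -3.00%, so VaR = 3.00%.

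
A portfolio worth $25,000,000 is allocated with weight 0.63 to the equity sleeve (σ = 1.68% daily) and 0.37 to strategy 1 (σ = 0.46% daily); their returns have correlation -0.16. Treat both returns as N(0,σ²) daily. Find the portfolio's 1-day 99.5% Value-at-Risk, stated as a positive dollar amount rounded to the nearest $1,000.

σ_p² = 0.63²·1.68² + 0.37²·0.46² + 2·-0.16·0.63·0.37·1.68·0.46 = 1.0915 (%²).
σ_p = √1.0915 = 1.045%.
At 99.5%, z = 2.576.
VaR = 2.576 × 1.045% = 2.692%; on $25,000,000 that is $673,000.

$673,000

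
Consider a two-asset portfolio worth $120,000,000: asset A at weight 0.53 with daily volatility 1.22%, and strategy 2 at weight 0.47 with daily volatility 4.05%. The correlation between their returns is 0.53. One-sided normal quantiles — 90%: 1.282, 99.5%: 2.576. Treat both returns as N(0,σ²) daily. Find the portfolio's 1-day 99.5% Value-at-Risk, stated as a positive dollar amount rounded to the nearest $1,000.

$7,147,000

σ_p² = 0.53²·1.22² + 0.47²·4.05² + 2·0.53·0.53·0.47·1.22·4.05 = 5.3461 (%²).
σ_p = √5.3461 = 2.312%.
VaR = 2.576 × 2.312% = 5.956%; on $120,000,000 that is $7,147,200.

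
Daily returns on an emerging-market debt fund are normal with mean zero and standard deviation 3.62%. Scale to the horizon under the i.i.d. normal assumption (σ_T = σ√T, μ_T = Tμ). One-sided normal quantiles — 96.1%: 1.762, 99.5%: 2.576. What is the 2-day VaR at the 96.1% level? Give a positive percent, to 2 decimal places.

σ_{2d} = 3.62% × √2 = 5.119%.
VaR = 1.762 × 5.119% = 9.020%.

9.02%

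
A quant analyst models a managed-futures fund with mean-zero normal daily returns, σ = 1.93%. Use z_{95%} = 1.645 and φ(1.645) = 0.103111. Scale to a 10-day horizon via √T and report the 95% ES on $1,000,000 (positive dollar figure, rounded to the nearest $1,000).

$126,000

σ_{10d} = 1.93% × √10 = 6.103%.
ES multiplier = φ(z)/(1−α) = 0.103111/0.05 = 2.062.
ES = 6.103% × 2.062 = 12.584%; on $1,000,000: $125,840.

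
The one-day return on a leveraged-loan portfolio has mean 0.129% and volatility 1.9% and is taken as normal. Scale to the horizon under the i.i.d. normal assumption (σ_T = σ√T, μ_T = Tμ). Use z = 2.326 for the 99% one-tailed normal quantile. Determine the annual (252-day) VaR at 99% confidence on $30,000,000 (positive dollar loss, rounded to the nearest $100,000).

$11,300,000

σ_{252d} = 1.9% × √252 = 30.162%; μ_{252d} = 252 × 0.129% = 32.508%.
VaR = −(32.508%) + 2.326 × 30.162% = 37.649%.
On $30,000,000: 0.37649 × $30,000,000 = $11,294,700.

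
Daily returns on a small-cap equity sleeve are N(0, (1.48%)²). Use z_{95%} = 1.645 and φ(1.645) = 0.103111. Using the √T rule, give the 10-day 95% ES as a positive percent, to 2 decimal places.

σ_{10d} = 1.48% × √10 = 4.680%.
ES multiplier = φ(z)/(1−α) = 0.103111/0.05 = 2.062.
ES = 4.680% × 2.062 = 9.650%.

9.65%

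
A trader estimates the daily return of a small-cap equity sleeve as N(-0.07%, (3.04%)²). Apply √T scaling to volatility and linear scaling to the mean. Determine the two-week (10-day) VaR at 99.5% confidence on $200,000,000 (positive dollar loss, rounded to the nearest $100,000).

$50,900,000

At 99.5%, z = 2.576.
σ_{10d} = 3.04% × √10 = 9.613%; μ_{10d} = 10 × -0.07% = -0.700%.
VaR = −(-0.700%) + 2.576 × 9.613% = 25.463%.
On $200,000,000: 0.25463 × $200,000,000 = $50,926,000.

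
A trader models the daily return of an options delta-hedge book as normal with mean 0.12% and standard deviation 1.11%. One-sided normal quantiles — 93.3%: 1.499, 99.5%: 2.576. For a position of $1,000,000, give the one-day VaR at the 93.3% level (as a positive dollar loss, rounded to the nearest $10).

VaR = −μ + z·σ = −(0.12%) + 1.499 × 1.11% = 1.544%.
On $1,000,000: 0.01544 × $1,000,000 = $15,440.

$15,440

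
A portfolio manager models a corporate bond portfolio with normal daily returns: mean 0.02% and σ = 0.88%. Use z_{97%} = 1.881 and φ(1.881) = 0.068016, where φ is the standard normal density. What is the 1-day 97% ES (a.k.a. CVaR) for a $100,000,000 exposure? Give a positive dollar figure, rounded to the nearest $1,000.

$1,975,000

Tail multiplier: φ(z)/(1−α) = 0.068016 / 0.03 = 2.267.
ES = −(0.02%) + 0.88% × 2.267 = 1.975%.
On $100,000,000: 0.01975 × $100,000,000 = $1,975,000.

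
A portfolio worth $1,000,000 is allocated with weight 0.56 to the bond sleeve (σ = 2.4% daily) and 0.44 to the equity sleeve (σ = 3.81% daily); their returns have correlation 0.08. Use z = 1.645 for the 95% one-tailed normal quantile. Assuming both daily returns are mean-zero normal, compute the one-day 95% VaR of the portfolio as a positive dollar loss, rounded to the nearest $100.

σ_p² = 0.56²·2.4² + 0.44²·3.81² + 2·0.08·0.56·0.44·2.4·3.81 = 4.9771 (%²).
σ_p = √4.9771 = 2.231%.
VaR = 1.645 × 2.231% = 3.670%; on $1,000,000 that is $36,700.

$36,700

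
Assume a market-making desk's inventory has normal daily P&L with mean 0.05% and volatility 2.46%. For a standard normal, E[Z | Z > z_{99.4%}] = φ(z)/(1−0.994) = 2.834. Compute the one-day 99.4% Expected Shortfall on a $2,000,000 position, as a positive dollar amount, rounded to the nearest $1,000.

ES = −(0.05%) + 2.46% × 2.834 = 6.922%.
On $2,000,000: 0.06922 × $2,000,000 = $138,440.

$138,000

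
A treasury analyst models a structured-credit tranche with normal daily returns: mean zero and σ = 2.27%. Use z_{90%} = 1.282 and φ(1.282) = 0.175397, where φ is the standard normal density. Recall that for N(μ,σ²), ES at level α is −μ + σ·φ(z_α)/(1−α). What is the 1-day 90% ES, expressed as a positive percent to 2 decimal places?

Tail multiplier: φ(z)/(1−α) = 0.175397 / 0.1 = 1.754.
ES = 2.27% × 1.754 = 3.982%.

3.98%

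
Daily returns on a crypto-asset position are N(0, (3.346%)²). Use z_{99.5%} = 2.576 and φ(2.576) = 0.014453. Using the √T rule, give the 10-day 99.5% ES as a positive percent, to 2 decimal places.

σ_{10d} = 3.346% × √10 = 10.581%.
ES multiplier = φ(z)/(1−α) = 0.014453/0.005 = 2.891.
ES = 10.581% × 2.891 = 30.590%.

30.59%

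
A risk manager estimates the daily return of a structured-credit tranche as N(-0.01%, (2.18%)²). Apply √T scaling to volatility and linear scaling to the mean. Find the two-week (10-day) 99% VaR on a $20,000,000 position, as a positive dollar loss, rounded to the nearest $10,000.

At 99%, z = 2.326.
σ_{10d} = 2.18% × √10 = 6.894%; μ_{10d} = 10 × -0.01% = -0.100%.
VaR = −(-0.100%) + 2.326 × 6.894% = 16.135%.
On $20,000,000: 0.16135 × $20,000,000 = $3,227,000.

$3,230,000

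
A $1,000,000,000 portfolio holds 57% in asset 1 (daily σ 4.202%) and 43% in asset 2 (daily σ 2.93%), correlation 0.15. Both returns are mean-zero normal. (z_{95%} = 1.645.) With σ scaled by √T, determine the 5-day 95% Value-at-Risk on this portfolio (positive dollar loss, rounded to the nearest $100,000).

σ_p = √(0.57²·4.202² + 0.43²·2.93² + 2·0.15·0.57·0.43·4.202·2.93) = 2.869%.
σ_{5d} = 2.869% × √5 = 6.415%.
VaR = 1.645 × 6.415% = 10.553%; on $1,000,000,000 that is $105,530,000.

$105,500,000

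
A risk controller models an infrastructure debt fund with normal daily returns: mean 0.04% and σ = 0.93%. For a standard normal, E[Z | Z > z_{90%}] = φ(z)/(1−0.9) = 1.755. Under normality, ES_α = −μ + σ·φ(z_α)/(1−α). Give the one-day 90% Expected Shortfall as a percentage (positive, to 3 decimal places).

1.592%

ES = −(0.04%) + 0.93% × 1.755 = 1.592%.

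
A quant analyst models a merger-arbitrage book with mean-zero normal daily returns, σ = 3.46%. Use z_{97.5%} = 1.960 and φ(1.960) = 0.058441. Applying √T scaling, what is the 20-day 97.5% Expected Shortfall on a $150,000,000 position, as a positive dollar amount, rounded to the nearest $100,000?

$54,300,000

σ_{20d} = 3.46% × √20 = 15.474%.
ES multiplier = φ(z)/(1−α) = 0.058441/0.025 = 2.338.
ES = 15.474% × 2.338 = 36.178%; on $150,000,000: $54,267,000.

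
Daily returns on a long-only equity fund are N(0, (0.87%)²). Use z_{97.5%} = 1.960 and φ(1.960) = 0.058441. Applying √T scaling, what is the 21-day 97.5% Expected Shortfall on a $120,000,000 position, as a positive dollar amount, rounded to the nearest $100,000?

σ_{21d} = 0.87% × √21 = 3.987%.
ES multiplier = φ(z)/(1−α) = 0.058441/0.025 = 2.338.
ES = 3.987% × 2.338 = 9.322%; on $120,000,000: $11,186,400.

$11,200,000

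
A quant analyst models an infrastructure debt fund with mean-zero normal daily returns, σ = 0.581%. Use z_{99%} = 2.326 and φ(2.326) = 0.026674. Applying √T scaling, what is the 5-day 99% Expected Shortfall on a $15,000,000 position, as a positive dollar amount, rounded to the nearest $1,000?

$520,000

σ_{5d} = 0.581% × √5 = 1.299%.
ES multiplier = φ(z)/(1−α) = 0.026674/0.01 = 2.667.
ES = 1.299% × 2.667 = 3.464%; on $15,000,000: $519,600.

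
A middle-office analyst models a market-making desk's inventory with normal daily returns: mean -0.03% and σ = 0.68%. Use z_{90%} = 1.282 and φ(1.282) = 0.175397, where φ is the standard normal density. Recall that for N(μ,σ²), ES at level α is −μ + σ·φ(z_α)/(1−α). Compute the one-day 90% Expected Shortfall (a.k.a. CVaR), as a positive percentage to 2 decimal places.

Tail multiplier: φ(z)/(1−α) = 0.175397 / 0.1 = 1.754.
ES = −(-0.03%) + 0.68% × 1.754 = 1.223%.

1.22%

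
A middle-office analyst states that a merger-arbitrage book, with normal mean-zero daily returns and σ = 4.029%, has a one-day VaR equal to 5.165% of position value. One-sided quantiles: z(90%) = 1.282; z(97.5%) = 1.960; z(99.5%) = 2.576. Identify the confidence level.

90%

Implied z = VaR/σ = 5.165 / 4.029 = 1.282.
This matches z(90%) = 1.282.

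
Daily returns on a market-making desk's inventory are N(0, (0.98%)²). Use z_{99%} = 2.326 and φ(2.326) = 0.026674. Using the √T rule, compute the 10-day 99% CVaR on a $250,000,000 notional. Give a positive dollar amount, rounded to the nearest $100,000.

σ_{10d} = 0.98% × √10 = 3.099%.
ES multiplier = φ(z)/(1−α) = 0.026674/0.01 = 2.667.
ES = 3.099% × 2.667 = 8.265%; on $250,000,000: $20,662,500.

$20,700,000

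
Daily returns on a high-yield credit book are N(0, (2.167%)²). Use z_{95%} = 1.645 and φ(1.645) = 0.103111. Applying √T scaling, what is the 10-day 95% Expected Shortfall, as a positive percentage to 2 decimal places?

σ_{10d} = 2.167% × √10 = 6.853%.
ES multiplier = φ(z)/(1−α) = 0.103111/0.05 = 2.062.
ES = 6.853% × 2.062 = 14.131%.

14.13%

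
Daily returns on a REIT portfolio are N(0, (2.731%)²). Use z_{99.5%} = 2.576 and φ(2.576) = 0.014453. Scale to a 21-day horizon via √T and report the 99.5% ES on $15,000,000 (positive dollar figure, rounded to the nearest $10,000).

$5,430,000

σ_{21d} = 2.731% × √21 = 12.515%.
ES multiplier = φ(z)/(1−α) = 0.014453/0.005 = 2.891.
ES = 12.515% × 2.891 = 36.181%; on $15,000,000: $5,427,150.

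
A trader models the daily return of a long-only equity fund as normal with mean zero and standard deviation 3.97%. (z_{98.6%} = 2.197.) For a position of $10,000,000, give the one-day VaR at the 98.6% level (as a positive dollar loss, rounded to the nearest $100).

VaR = z·σ = 2.197 × 3.97% = 8.722%.
On $10,000,000: 0.08722 × $10,000,000 = $872,200.

$872,200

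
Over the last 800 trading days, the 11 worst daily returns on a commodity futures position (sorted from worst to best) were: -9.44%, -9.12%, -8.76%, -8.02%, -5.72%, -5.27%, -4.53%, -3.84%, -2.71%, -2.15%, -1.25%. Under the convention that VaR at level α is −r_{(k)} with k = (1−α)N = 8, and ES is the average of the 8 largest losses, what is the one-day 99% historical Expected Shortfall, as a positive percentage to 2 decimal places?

The 8 worst returns sum to -54.70%.
ES = −(-54.70%) / 8 = 6.8375% ≈ 6.84%.

6.84%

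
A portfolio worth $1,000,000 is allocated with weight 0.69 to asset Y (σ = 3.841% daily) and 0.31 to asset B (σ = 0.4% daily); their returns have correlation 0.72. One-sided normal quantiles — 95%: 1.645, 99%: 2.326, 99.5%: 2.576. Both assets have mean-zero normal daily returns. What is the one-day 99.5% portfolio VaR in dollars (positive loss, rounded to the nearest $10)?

$70,610

σ_p² = 0.69²·3.841² + 0.31²·0.4² + 2·0.72·0.69·0.31·3.841·0.4 = 7.5126 (%²).
σ_p = √7.5126 = 2.741%.
VaR = 2.576 × 2.741% = 7.061%; on $1,000,000 that is $70,610.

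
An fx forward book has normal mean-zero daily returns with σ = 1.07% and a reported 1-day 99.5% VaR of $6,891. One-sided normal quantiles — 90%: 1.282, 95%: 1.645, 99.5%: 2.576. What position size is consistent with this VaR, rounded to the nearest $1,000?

$250,000

VaR as a fraction of value: z·σ = 2.576 × 1.07% = 2.75632%.
Position = $6,891 / 0.0275632 = $250,007.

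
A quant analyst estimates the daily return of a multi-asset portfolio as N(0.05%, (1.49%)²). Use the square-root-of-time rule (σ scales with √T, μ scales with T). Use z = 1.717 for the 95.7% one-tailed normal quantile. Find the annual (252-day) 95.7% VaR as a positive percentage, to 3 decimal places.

σ_{252d} = 1.49% × √252 = 23.653%; μ_{252d} = 252 × 0.05% = 12.600%.
VaR = −(12.600%) + 1.717 × 23.653% = 28.012%.

28.012%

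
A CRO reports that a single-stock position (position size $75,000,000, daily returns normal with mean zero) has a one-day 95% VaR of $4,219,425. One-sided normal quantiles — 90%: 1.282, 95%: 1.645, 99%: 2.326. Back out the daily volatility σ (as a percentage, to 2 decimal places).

VaR as a fraction: $4,219,425 / $75,000,000 = 5.626%.
σ = VaR / z = 5.626% / 1.645 = 3.420%.

3.42%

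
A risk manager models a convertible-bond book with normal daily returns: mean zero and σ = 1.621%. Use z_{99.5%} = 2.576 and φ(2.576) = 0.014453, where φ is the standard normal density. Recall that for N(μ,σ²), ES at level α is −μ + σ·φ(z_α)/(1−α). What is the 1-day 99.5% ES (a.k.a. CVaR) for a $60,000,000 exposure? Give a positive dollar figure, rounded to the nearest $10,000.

Tail multiplier: φ(z)/(1−α) = 0.014453 / 0.005 = 2.891.
ES = 1.621% × 2.891 = 4.686%.
On $60,000,000: 0.04686 × $60,000,000 = $2,811,600.

$2,810,000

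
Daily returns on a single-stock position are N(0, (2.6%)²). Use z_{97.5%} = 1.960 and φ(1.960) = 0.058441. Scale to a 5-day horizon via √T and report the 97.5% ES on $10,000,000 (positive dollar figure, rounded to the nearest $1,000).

σ_{5d} = 2.6% × √5 = 5.814%.
ES multiplier = φ(z)/(1−α) = 0.058441/0.025 = 2.338.
ES = 5.814% × 2.338 = 13.593%; on $10,000,000: $1,359,300.

$1,359,000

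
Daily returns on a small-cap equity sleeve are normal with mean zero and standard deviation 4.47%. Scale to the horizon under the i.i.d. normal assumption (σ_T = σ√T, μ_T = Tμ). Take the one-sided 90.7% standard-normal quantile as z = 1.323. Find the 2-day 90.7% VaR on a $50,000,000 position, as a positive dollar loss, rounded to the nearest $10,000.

σ_{2d} = 4.47% × √2 = 6.322%.
VaR = 1.323 × 6.322% = 8.364%.
On $50,000,000: 0.08364 × $50,000,000 = $4,182,000.

$4,180,000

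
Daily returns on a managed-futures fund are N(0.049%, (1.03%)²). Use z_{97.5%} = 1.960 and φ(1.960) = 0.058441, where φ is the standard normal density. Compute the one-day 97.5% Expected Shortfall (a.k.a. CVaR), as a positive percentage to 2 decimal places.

2.36%

Tail multiplier: φ(z)/(1−α) = 0.058441 / 0.025 = 2.338.
ES = −(0.049%) + 1.03% × 2.338 = 2.359%.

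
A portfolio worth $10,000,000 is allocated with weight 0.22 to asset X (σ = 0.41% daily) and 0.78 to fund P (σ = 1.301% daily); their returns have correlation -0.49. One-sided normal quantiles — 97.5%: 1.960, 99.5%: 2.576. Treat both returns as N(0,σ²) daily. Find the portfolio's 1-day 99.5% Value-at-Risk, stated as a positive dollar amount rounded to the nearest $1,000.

$251,000

σ_p² = 0.22²·0.41² + 0.78²·1.301² + 2·-0.49·0.22·0.78·0.41·1.301 = 0.9482 (%²).
σ_p = √0.9482 = 0.974%.
VaR = 2.576 × 0.974% = 2.509%; on $10,000,000 that is $250,900.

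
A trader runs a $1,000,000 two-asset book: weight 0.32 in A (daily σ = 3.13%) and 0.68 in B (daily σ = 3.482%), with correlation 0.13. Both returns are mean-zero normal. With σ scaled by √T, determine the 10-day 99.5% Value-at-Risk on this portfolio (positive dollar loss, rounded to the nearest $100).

σ_p = √(0.32²·3.13² + 0.68²·3.482² + 2·0.13·0.32·0.68·3.13·3.482) = 2.688%.
σ_{10d} = 2.688% × √10 = 8.500%.
z(99.5%) = 2.576.
VaR = 2.576 × 8.500% = 21.896%; on $1,000,000 that is $218,960.

$219,000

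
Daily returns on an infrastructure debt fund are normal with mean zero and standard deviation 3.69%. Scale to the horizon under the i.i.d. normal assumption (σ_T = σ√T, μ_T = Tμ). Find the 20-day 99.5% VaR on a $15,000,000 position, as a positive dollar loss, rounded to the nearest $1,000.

$6,376,000

At 99.5%, z = 2.576.
σ_{20d} = 3.69% × √20 = 16.502%.
VaR = 2.576 × 16.502% = 42.509%.
On $15,000,000: 0.42509 × $15,000,000 = $6,376,350.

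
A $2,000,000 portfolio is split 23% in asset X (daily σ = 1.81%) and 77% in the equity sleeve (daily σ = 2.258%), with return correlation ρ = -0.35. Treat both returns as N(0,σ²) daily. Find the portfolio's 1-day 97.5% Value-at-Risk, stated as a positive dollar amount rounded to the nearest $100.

$64,300

σ_p² = 0.23²·1.81² + 0.77²·2.258² + 2·-0.35·0.23·0.77·1.81·2.258 = 2.6896 (%²).
σ_p = √2.6896 = 1.640%.
At 97.5%, z = 1.960.
VaR = 1.960 × 1.640% = 3.214%; on $2,000,000 that is $64,280.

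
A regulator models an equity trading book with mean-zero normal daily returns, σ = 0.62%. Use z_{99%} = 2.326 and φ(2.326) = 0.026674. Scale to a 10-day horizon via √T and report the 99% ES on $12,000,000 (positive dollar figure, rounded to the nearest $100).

$627,600

σ_{10d} = 0.62% × √10 = 1.961%.
ES multiplier = φ(z)/(1−α) = 0.026674/0.01 = 2.667.
ES = 1.961% × 2.667 = 5.230%; on $12,000,000: $627,600.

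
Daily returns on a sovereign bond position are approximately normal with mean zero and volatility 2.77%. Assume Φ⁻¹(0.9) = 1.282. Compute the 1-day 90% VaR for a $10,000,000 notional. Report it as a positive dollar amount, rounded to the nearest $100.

$355,100

VaR = z·σ = 1.282 × 2.77% = 3.551%.
On $10,000,000: 0.03551 × $10,000,000 = $355,100.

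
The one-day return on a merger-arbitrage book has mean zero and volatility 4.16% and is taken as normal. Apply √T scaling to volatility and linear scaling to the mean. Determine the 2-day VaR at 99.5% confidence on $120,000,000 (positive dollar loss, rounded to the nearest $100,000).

$18,200,000

At 99.5%, z = 2.576.
σ_{2d} = 4.16% × √2 = 5.883%.
VaR = 2.576 × 5.883% = 15.155%.
On $120,000,000: 0.15155 × $120,000,000 = $18,186,000.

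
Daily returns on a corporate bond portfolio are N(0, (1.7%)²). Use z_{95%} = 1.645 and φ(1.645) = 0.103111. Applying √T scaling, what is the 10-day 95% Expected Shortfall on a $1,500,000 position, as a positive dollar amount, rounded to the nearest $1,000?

σ_{10d} = 1.7% × √10 = 5.376%.
ES multiplier = φ(z)/(1−α) = 0.103111/0.05 = 2.062.
ES = 5.376% × 2.062 = 11.085%; on $1,500,000: $166,275.

$166,000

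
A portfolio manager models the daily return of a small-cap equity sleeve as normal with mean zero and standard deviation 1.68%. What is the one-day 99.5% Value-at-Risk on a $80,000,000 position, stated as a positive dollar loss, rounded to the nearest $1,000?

$3,462,000

At 99.5% one-sided, z = 2.576.
VaR = z·σ = 2.576 × 1.68% = 4.328%.
On $80,000,000: 0.04328 × $80,000,000 = $3,462,400.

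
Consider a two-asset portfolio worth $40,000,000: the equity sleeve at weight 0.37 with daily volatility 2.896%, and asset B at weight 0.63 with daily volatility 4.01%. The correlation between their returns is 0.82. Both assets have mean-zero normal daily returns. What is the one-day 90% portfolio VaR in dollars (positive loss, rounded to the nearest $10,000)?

$1,770,000

σ_p² = 0.37²·2.896² + 0.63²·4.01² + 2·0.82·0.37·0.63·2.896·4.01 = 11.9698 (%²).
σ_p = √11.9698 = 3.460%.
At 90%, z = 1.282.
VaR = 1.282 × 3.460% = 4.436%; on $40,000,000 that is $1,774,400.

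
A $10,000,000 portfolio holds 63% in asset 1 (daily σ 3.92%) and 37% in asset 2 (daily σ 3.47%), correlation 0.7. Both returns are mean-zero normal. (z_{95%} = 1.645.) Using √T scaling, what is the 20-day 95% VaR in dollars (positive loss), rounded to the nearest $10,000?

σ_p = √(0.63²·3.92² + 0.37²·3.47² + 2·0.7·0.63·0.37·3.92·3.47) = 3.491%.
σ_{20d} = 3.491% × √20 = 15.612%.
VaR = 1.645 × 15.612% = 25.682%; on $10,000,000 that is $2,568,200.

$2,570,000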